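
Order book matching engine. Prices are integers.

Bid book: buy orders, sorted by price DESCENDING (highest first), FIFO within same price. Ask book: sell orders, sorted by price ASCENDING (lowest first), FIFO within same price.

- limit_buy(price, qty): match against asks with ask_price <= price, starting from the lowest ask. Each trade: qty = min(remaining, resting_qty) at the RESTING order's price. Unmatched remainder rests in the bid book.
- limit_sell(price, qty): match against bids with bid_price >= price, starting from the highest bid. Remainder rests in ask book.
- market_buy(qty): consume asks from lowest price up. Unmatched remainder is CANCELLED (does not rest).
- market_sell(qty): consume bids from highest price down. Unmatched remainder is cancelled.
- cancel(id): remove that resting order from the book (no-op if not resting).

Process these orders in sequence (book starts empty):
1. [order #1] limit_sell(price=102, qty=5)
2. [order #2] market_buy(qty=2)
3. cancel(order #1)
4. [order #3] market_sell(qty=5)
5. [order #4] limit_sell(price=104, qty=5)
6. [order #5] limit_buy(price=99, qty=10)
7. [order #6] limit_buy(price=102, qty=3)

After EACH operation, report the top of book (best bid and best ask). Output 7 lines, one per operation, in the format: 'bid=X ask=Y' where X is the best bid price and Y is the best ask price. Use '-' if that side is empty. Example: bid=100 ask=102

After op 1 [order #1] limit_sell(price=102, qty=5): fills=none; bids=[-] asks=[#1:5@102]
After op 2 [order #2] market_buy(qty=2): fills=#2x#1:2@102; bids=[-] asks=[#1:3@102]
After op 3 cancel(order #1): fills=none; bids=[-] asks=[-]
After op 4 [order #3] market_sell(qty=5): fills=none; bids=[-] asks=[-]
After op 5 [order #4] limit_sell(price=104, qty=5): fills=none; bids=[-] asks=[#4:5@104]
After op 6 [order #5] limit_buy(price=99, qty=10): fills=none; bids=[#5:10@99] asks=[#4:5@104]
After op 7 [order #6] limit_buy(price=102, qty=3): fills=none; bids=[#6:3@102 #5:10@99] asks=[#4:5@104]

Answer: bid=- ask=102
bid=- ask=102
bid=- ask=-
bid=- ask=-
bid=- ask=104
bid=99 ask=104
bid=102 ask=104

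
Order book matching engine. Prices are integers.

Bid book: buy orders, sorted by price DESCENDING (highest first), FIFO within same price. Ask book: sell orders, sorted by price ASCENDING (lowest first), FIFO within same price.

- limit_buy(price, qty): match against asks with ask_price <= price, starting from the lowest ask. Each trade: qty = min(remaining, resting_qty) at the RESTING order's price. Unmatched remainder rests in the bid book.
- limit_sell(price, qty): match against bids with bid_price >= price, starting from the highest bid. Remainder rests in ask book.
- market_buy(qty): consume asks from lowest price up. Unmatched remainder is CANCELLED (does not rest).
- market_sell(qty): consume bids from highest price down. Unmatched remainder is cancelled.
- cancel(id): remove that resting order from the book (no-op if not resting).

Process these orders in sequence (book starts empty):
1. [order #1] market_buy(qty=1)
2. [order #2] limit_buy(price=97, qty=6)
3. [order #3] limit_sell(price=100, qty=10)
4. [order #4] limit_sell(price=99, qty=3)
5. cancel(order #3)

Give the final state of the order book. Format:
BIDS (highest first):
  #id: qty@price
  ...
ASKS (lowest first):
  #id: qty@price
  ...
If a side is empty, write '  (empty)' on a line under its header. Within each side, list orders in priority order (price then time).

Answer: BIDS (highest first):
  #2: 6@97
ASKS (lowest first):
  #4: 3@99

Derivation:
After op 1 [order #1] market_buy(qty=1): fills=none; bids=[-] asks=[-]
After op 2 [order #2] limit_buy(price=97, qty=6): fills=none; bids=[#2:6@97] asks=[-]
After op 3 [order #3] limit_sell(price=100, qty=10): fills=none; bids=[#2:6@97] asks=[#3:10@100]
After op 4 [order #4] limit_sell(price=99, qty=3): fills=none; bids=[#2:6@97] asks=[#4:3@99 #3:10@100]
After op 5 cancel(order #3): fills=none; bids=[#2:6@97] asks=[#4:3@99]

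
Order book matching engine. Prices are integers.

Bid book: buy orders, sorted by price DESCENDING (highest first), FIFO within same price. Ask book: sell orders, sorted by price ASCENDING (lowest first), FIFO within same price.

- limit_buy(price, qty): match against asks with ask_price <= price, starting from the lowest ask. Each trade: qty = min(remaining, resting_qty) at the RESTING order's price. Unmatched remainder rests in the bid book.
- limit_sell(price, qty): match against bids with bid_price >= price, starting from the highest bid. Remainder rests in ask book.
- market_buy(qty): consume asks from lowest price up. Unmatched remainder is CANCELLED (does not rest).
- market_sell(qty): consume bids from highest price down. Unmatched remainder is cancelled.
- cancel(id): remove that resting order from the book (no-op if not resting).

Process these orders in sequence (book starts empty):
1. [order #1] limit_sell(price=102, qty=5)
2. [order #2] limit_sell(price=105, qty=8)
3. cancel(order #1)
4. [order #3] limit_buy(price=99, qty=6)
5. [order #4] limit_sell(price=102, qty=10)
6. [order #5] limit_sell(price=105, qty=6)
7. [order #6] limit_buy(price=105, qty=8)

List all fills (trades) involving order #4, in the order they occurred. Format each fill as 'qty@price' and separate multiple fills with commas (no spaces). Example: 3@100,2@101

Answer: 8@102

Derivation:
After op 1 [order #1] limit_sell(price=102, qty=5): fills=none; bids=[-] asks=[#1:5@102]
After op 2 [order #2] limit_sell(price=105, qty=8): fills=none; bids=[-] asks=[#1:5@102 #2:8@105]
After op 3 cancel(order #1): fills=none; bids=[-] asks=[#2:8@105]
After op 4 [order #3] limit_buy(price=99, qty=6): fills=none; bids=[#3:6@99] asks=[#2:8@105]
After op 5 [order #4] limit_sell(price=102, qty=10): fills=none; bids=[#3:6@99] asks=[#4:10@102 #2:8@105]
After op 6 [order #5] limit_sell(price=105, qty=6): fills=none; bids=[#3:6@99] asks=[#4:10@102 #2:8@105 #5:6@105]
After op 7 [order #6] limit_buy(price=105, qty=8): fills=#6x#4:8@102; bids=[#3:6@99] asks=[#4:2@102 #2:8@105 #5:6@105]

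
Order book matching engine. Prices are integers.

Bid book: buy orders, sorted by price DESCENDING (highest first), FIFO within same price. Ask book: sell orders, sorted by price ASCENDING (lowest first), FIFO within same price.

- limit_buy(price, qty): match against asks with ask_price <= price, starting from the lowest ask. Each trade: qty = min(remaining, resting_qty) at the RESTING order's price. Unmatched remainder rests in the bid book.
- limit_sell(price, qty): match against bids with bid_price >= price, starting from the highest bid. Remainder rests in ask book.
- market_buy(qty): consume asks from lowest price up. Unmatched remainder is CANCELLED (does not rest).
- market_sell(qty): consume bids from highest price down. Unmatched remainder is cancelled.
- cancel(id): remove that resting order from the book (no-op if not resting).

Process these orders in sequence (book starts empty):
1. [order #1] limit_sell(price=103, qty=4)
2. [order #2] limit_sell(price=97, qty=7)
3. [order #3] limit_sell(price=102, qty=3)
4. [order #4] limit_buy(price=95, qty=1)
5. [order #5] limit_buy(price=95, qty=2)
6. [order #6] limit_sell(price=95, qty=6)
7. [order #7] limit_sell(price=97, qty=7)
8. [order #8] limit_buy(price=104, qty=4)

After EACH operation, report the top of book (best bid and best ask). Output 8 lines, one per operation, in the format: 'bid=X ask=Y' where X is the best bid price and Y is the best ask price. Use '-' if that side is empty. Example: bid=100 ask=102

Answer: bid=- ask=103
bid=- ask=97
bid=- ask=97
bid=95 ask=97
bid=95 ask=97
bid=- ask=95
bid=- ask=95
bid=- ask=97

Derivation:
After op 1 [order #1] limit_sell(price=103, qty=4): fills=none; bids=[-] asks=[#1:4@103]
After op 2 [order #2] limit_sell(price=97, qty=7): fills=none; bids=[-] asks=[#2:7@97 #1:4@103]
After op 3 [order #3] limit_sell(price=102, qty=3): fills=none; bids=[-] asks=[#2:7@97 #3:3@102 #1:4@103]
After op 4 [order #4] limit_buy(price=95, qty=1): fills=none; bids=[#4:1@95] asks=[#2:7@97 #3:3@102 #1:4@103]
After op 5 [order #5] limit_buy(price=95, qty=2): fills=none; bids=[#4:1@95 #5:2@95] asks=[#2:7@97 #3:3@102 #1:4@103]
After op 6 [order #6] limit_sell(price=95, qty=6): fills=#4x#6:1@95 #5x#6:2@95; bids=[-] asks=[#6:3@95 #2:7@97 #3:3@102 #1:4@103]
After op 7 [order #7] limit_sell(price=97, qty=7): fills=none; bids=[-] asks=[#6:3@95 #2:7@97 #7:7@97 #3:3@102 #1:4@103]
After op 8 [order #8] limit_buy(price=104, qty=4): fills=#8x#6:3@95 #8x#2:1@97; bids=[-] asks=[#2:6@97 #7:7@97 #3:3@102 #1:4@103]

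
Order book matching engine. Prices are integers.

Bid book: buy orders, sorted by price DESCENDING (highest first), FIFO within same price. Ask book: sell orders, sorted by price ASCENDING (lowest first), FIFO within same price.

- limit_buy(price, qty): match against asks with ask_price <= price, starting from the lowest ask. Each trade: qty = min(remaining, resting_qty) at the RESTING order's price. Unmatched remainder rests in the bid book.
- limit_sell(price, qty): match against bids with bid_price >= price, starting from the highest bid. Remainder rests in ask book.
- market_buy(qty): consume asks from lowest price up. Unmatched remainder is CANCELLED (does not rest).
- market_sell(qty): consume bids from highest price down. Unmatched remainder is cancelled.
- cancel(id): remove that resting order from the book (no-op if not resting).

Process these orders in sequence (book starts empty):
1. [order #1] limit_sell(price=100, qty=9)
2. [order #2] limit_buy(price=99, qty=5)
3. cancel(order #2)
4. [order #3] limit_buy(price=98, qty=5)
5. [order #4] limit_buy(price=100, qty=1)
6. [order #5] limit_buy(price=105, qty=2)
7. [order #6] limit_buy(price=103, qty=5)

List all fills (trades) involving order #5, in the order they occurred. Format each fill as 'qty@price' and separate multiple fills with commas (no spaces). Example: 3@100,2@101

Answer: 2@100

Derivation:
After op 1 [order #1] limit_sell(price=100, qty=9): fills=none; bids=[-] asks=[#1:9@100]
After op 2 [order #2] limit_buy(price=99, qty=5): fills=none; bids=[#2:5@99] asks=[#1:9@100]
After op 3 cancel(order #2): fills=none; bids=[-] asks=[#1:9@100]
After op 4 [order #3] limit_buy(price=98, qty=5): fills=none; bids=[#3:5@98] asks=[#1:9@100]
After op 5 [order #4] limit_buy(price=100, qty=1): fills=#4x#1:1@100; bids=[#3:5@98] asks=[#1:8@100]
After op 6 [order #5] limit_buy(price=105, qty=2): fills=#5x#1:2@100; bids=[#3:5@98] asks=[#1:6@100]
After op 7 [order #6] limit_buy(price=103, qty=5): fills=#6x#1:5@100; bids=[#3:5@98] asks=[#1:1@100]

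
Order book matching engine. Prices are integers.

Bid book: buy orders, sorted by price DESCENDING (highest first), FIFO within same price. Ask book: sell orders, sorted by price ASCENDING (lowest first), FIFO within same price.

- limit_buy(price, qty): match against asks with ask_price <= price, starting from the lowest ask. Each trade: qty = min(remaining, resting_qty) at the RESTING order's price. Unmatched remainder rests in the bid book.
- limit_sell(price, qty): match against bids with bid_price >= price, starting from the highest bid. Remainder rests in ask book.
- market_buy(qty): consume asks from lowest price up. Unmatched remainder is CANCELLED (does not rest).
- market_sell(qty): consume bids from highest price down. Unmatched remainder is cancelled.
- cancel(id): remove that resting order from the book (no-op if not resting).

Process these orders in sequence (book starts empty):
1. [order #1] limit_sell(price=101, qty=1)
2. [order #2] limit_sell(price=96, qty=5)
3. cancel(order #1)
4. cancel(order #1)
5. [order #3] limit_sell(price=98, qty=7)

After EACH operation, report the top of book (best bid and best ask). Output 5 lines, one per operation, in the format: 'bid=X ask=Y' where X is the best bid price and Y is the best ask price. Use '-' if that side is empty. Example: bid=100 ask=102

Answer: bid=- ask=101
bid=- ask=96
bid=- ask=96
bid=- ask=96
bid=- ask=96

Derivation:
After op 1 [order #1] limit_sell(price=101, qty=1): fills=none; bids=[-] asks=[#1:1@101]
After op 2 [order #2] limit_sell(price=96, qty=5): fills=none; bids=[-] asks=[#2:5@96 #1:1@101]
After op 3 cancel(order #1): fills=none; bids=[-] asks=[#2:5@96]
After op 4 cancel(order #1): fills=none; bids=[-] asks=[#2:5@96]
After op 5 [order #3] limit_sell(price=98, qty=7): fills=none; bids=[-] asks=[#2:5@96 #3:7@98]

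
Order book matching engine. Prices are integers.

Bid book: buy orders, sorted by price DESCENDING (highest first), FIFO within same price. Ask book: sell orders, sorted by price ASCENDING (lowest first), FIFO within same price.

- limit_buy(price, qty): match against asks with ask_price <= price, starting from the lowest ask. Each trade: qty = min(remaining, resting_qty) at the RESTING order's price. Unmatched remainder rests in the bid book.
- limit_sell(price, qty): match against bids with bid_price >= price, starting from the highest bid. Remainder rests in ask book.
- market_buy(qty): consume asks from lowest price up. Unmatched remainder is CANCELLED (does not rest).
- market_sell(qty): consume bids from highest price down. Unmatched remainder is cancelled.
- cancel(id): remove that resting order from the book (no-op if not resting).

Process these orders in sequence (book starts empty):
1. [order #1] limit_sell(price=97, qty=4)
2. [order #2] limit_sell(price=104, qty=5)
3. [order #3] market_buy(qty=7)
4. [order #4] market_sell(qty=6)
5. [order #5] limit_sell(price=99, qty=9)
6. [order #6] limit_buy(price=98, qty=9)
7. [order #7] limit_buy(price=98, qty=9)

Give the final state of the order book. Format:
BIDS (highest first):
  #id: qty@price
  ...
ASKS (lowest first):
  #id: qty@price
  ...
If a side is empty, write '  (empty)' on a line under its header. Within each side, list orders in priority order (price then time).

Answer: BIDS (highest first):
  #6: 9@98
  #7: 9@98
ASKS (lowest first):
  #5: 9@99
  #2: 2@104

Derivation:
After op 1 [order #1] limit_sell(price=97, qty=4): fills=none; bids=[-] asks=[#1:4@97]
After op 2 [order #2] limit_sell(price=104, qty=5): fills=none; bids=[-] asks=[#1:4@97 #2:5@104]
After op 3 [order #3] market_buy(qty=7): fills=#3x#1:4@97 #3x#2:3@104; bids=[-] asks=[#2:2@104]
After op 4 [order #4] market_sell(qty=6): fills=none; bids=[-] asks=[#2:2@104]
After op 5 [order #5] limit_sell(price=99, qty=9): fills=none; bids=[-] asks=[#5:9@99 #2:2@104]
After op 6 [order #6] limit_buy(price=98, qty=9): fills=none; bids=[#6:9@98] asks=[#5:9@99 #2:2@104]
After op 7 [order #7] limit_buy(price=98, qty=9): fills=none; bids=[#6:9@98 #7:9@98] asks=[#5:9@99 #2:2@104]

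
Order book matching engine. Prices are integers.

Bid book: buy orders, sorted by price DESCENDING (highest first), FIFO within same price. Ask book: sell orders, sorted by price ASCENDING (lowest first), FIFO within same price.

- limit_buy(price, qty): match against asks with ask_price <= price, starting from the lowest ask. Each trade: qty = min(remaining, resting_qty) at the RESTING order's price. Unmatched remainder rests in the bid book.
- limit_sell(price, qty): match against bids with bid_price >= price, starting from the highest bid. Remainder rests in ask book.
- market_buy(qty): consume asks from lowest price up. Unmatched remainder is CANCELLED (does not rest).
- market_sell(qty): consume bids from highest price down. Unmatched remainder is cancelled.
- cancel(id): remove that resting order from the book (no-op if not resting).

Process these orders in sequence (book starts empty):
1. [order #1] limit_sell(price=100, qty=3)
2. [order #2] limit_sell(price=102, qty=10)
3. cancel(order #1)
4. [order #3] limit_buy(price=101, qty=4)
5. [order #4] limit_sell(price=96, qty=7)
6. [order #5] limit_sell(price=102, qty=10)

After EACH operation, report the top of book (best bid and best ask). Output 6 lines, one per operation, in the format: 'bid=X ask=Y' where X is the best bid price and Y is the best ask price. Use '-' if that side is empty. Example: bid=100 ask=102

Answer: bid=- ask=100
bid=- ask=100
bid=- ask=102
bid=101 ask=102
bid=- ask=96
bid=- ask=96

Derivation:
After op 1 [order #1] limit_sell(price=100, qty=3): fills=none; bids=[-] asks=[#1:3@100]
After op 2 [order #2] limit_sell(price=102, qty=10): fills=none; bids=[-] asks=[#1:3@100 #2:10@102]
After op 3 cancel(order #1): fills=none; bids=[-] asks=[#2:10@102]
After op 4 [order #3] limit_buy(price=101, qty=4): fills=none; bids=[#3:4@101] asks=[#2:10@102]
After op 5 [order #4] limit_sell(price=96, qty=7): fills=#3x#4:4@101; bids=[-] asks=[#4:3@96 #2:10@102]
After op 6 [order #5] limit_sell(price=102, qty=10): fills=none; bids=[-] asks=[#4:3@96 #2:10@102 #5:10@102]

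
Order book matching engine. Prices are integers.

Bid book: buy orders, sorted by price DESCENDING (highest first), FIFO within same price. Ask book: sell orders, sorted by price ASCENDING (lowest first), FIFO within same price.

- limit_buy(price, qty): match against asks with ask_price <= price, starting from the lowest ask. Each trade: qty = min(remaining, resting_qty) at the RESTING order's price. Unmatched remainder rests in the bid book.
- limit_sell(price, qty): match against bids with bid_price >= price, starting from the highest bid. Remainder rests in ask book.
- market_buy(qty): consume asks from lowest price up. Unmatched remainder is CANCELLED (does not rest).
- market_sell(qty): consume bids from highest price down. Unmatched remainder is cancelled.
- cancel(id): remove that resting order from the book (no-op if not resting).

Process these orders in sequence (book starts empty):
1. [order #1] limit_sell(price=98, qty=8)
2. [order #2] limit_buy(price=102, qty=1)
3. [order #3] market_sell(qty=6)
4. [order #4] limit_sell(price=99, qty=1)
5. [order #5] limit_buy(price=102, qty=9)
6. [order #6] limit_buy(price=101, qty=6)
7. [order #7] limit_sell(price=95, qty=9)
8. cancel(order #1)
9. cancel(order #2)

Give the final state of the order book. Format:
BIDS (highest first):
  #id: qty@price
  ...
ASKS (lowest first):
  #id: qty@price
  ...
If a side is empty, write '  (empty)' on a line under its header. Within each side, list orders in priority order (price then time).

After op 1 [order #1] limit_sell(price=98, qty=8): fills=none; bids=[-] asks=[#1:8@98]
After op 2 [order #2] limit_buy(price=102, qty=1): fills=#2x#1:1@98; bids=[-] asks=[#1:7@98]
After op 3 [order #3] market_sell(qty=6): fills=none; bids=[-] asks=[#1:7@98]
After op 4 [order #4] limit_sell(price=99, qty=1): fills=none; bids=[-] asks=[#1:7@98 #4:1@99]
After op 5 [order #5] limit_buy(price=102, qty=9): fills=#5x#1:7@98 #5x#4:1@99; bids=[#5:1@102] asks=[-]
After op 6 [order #6] limit_buy(price=101, qty=6): fills=none; bids=[#5:1@102 #6:6@101] asks=[-]
After op 7 [order #7] limit_sell(price=95, qty=9): fills=#5x#7:1@102 #6x#7:6@101; bids=[-] asks=[#7:2@95]
After op 8 cancel(order #1): fills=none; bids=[-] asks=[#7:2@95]
After op 9 cancel(order #2): fills=none; bids=[-] asks=[#7:2@95]

Answer: BIDS (highest first):
  (empty)
ASKS (lowest first):
  #7: 2@95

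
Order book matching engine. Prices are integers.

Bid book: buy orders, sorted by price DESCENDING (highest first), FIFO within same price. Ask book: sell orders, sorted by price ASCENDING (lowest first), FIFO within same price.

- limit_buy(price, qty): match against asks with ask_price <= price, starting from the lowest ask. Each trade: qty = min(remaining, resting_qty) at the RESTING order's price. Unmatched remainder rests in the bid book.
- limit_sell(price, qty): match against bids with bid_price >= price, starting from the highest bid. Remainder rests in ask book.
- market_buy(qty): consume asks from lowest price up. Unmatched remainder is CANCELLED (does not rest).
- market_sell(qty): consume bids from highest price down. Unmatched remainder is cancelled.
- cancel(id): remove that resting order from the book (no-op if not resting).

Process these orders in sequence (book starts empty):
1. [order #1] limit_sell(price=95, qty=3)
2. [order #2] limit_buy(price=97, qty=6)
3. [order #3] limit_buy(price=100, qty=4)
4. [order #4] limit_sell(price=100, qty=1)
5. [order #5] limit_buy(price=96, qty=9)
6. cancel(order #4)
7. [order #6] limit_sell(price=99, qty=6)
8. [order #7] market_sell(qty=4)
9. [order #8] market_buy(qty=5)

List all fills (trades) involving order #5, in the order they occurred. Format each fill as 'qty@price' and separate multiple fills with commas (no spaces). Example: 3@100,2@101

Answer: 1@96

Derivation:
After op 1 [order #1] limit_sell(price=95, qty=3): fills=none; bids=[-] asks=[#1:3@95]
After op 2 [order #2] limit_buy(price=97, qty=6): fills=#2x#1:3@95; bids=[#2:3@97] asks=[-]
After op 3 [order #3] limit_buy(price=100, qty=4): fills=none; bids=[#3:4@100 #2:3@97] asks=[-]
After op 4 [order #4] limit_sell(price=100, qty=1): fills=#3x#4:1@100; bids=[#3:3@100 #2:3@97] asks=[-]
After op 5 [order #5] limit_buy(price=96, qty=9): fills=none; bids=[#3:3@100 #2:3@97 #5:9@96] asks=[-]
After op 6 cancel(order #4): fills=none; bids=[#3:3@100 #2:3@97 #5:9@96] asks=[-]
After op 7 [order #6] limit_sell(price=99, qty=6): fills=#3x#6:3@100; bids=[#2:3@97 #5:9@96] asks=[#6:3@99]
After op 8 [order #7] market_sell(qty=4): fills=#2x#7:3@97 #5x#7:1@96; bids=[#5:8@96] asks=[#6:3@99]
After op 9 [order #8] market_buy(qty=5): fills=#8x#6:3@99; bids=[#5:8@96] asks=[-]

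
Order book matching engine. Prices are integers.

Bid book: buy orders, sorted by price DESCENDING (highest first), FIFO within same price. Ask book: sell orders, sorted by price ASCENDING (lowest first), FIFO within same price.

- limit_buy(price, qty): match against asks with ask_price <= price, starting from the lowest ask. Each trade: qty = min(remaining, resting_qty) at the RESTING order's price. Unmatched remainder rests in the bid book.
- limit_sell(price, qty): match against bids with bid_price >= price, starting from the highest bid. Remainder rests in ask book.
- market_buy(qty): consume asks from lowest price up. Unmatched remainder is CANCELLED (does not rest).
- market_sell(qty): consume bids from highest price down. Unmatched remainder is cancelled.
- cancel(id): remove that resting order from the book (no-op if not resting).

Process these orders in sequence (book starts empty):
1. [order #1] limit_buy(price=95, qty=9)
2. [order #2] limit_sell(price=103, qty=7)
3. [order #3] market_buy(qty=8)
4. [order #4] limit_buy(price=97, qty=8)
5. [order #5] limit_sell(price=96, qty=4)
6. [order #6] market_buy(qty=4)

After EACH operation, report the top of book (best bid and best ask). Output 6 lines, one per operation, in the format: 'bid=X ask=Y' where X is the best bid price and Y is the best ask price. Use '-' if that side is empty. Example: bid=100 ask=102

Answer: bid=95 ask=-
bid=95 ask=103
bid=95 ask=-
bid=97 ask=-
bid=97 ask=-
bid=97 ask=-

Derivation:
After op 1 [order #1] limit_buy(price=95, qty=9): fills=none; bids=[#1:9@95] asks=[-]
After op 2 [order #2] limit_sell(price=103, qty=7): fills=none; bids=[#1:9@95] asks=[#2:7@103]
After op 3 [order #3] market_buy(qty=8): fills=#3x#2:7@103; bids=[#1:9@95] asks=[-]
After op 4 [order #4] limit_buy(price=97, qty=8): fills=none; bids=[#4:8@97 #1:9@95] asks=[-]
After op 5 [order #5] limit_sell(price=96, qty=4): fills=#4x#5:4@97; bids=[#4:4@97 #1:9@95] asks=[-]
After op 6 [order #6] market_buy(qty=4): fills=none; bids=[#4:4@97 #1:9@95] asks=[-]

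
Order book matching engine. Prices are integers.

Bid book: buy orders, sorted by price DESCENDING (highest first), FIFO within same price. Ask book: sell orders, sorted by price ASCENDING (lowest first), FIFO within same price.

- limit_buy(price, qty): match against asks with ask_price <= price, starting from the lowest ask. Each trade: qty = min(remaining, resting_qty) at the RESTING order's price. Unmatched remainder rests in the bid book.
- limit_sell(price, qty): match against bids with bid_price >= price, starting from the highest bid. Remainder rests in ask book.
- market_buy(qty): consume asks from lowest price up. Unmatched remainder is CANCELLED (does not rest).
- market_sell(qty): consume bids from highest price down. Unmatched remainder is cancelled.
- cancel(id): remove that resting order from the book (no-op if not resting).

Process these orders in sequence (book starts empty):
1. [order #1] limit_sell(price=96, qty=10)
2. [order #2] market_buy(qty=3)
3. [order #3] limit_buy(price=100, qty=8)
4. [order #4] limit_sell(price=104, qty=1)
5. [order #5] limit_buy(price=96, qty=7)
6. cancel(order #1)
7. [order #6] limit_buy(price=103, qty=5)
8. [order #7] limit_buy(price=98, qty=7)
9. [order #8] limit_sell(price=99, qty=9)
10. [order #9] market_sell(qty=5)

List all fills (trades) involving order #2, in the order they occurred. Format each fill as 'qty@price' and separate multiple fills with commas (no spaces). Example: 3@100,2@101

Answer: 3@96

Derivation:
After op 1 [order #1] limit_sell(price=96, qty=10): fills=none; bids=[-] asks=[#1:10@96]
After op 2 [order #2] market_buy(qty=3): fills=#2x#1:3@96; bids=[-] asks=[#1:7@96]
After op 3 [order #3] limit_buy(price=100, qty=8): fills=#3x#1:7@96; bids=[#3:1@100] asks=[-]
After op 4 [order #4] limit_sell(price=104, qty=1): fills=none; bids=[#3:1@100] asks=[#4:1@104]
After op 5 [order #5] limit_buy(price=96, qty=7): fills=none; bids=[#3:1@100 #5:7@96] asks=[#4:1@104]
After op 6 cancel(order #1): fills=none; bids=[#3:1@100 #5:7@96] asks=[#4:1@104]
After op 7 [order #6] limit_buy(price=103, qty=5): fills=none; bids=[#6:5@103 #3:1@100 #5:7@96] asks=[#4:1@104]
After op 8 [order #7] limit_buy(price=98, qty=7): fills=none; bids=[#6:5@103 #3:1@100 #7:7@98 #5:7@96] asks=[#4:1@104]
After op 9 [order #8] limit_sell(price=99, qty=9): fills=#6x#8:5@103 #3x#8:1@100; bids=[#7:7@98 #5:7@96] asks=[#8:3@99 #4:1@104]
After op 10 [order #9] market_sell(qty=5): fills=#7x#9:5@98; bids=[#7:2@98 #5:7@96] asks=[#8:3@99 #4:1@104]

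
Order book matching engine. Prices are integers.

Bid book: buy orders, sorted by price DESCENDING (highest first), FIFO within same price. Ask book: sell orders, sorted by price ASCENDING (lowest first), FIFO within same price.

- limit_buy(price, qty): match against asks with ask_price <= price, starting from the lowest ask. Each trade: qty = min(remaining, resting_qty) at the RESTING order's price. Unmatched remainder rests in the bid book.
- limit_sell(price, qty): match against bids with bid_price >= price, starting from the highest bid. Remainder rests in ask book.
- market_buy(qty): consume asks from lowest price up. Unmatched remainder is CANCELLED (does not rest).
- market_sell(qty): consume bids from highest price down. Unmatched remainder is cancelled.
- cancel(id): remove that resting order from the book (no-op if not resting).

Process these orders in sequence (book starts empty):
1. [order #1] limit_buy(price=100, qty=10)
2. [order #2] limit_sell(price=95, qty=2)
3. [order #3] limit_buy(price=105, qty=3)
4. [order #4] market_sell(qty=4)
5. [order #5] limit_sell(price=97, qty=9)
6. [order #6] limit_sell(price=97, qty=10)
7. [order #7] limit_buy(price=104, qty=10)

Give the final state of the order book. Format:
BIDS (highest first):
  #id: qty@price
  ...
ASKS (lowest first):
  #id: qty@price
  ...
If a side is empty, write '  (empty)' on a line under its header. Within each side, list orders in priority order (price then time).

Answer: BIDS (highest first):
  (empty)
ASKS (lowest first):
  #6: 2@97

Derivation:
After op 1 [order #1] limit_buy(price=100, qty=10): fills=none; bids=[#1:10@100] asks=[-]
After op 2 [order #2] limit_sell(price=95, qty=2): fills=#1x#2:2@100; bids=[#1:8@100] asks=[-]
After op 3 [order #3] limit_buy(price=105, qty=3): fills=none; bids=[#3:3@105 #1:8@100] asks=[-]
After op 4 [order #4] market_sell(qty=4): fills=#3x#4:3@105 #1x#4:1@100; bids=[#1:7@100] asks=[-]
After op 5 [order #5] limit_sell(price=97, qty=9): fills=#1x#5:7@100; bids=[-] asks=[#5:2@97]
After op 6 [order #6] limit_sell(price=97, qty=10): fills=none; bids=[-] asks=[#5:2@97 #6:10@97]
After op 7 [order #7] limit_buy(price=104, qty=10): fills=#7x#5:2@97 #7x#6:8@97; bids=[-] asks=[#6:2@97]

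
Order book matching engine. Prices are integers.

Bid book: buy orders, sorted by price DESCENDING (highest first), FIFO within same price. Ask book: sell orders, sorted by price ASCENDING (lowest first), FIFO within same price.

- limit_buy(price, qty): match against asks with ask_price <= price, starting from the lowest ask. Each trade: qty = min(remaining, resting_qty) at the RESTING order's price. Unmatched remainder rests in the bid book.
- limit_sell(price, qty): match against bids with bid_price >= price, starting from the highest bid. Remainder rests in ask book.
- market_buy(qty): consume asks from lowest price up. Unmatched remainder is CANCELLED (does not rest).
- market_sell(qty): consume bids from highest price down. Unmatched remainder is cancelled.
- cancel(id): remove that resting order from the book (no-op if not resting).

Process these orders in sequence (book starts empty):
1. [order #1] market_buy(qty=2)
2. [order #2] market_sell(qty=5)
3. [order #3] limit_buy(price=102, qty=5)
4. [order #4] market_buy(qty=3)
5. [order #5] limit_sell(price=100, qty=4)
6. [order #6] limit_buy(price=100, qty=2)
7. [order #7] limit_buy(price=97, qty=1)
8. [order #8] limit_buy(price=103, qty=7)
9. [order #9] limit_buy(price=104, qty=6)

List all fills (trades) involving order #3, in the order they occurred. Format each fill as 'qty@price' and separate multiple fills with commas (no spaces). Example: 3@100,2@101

Answer: 4@102

Derivation:
After op 1 [order #1] market_buy(qty=2): fills=none; bids=[-] asks=[-]
After op 2 [order #2] market_sell(qty=5): fills=none; bids=[-] asks=[-]
After op 3 [order #3] limit_buy(price=102, qty=5): fills=none; bids=[#3:5@102] asks=[-]
After op 4 [order #4] market_buy(qty=3): fills=none; bids=[#3:5@102] asks=[-]
After op 5 [order #5] limit_sell(price=100, qty=4): fills=#3x#5:4@102; bids=[#3:1@102] asks=[-]
After op 6 [order #6] limit_buy(price=100, qty=2): fills=none; bids=[#3:1@102 #6:2@100] asks=[-]
After op 7 [order #7] limit_buy(price=97, qty=1): fills=none; bids=[#3:1@102 #6:2@100 #7:1@97] asks=[-]
After op 8 [order #8] limit_buy(price=103, qty=7): fills=none; bids=[#8:7@103 #3:1@102 #6:2@100 #7:1@97] asks=[-]
After op 9 [order #9] limit_buy(price=104, qty=6): fills=none; bids=[#9:6@104 #8:7@103 #3:1@102 #6:2@100 #7:1@97] asks=[-]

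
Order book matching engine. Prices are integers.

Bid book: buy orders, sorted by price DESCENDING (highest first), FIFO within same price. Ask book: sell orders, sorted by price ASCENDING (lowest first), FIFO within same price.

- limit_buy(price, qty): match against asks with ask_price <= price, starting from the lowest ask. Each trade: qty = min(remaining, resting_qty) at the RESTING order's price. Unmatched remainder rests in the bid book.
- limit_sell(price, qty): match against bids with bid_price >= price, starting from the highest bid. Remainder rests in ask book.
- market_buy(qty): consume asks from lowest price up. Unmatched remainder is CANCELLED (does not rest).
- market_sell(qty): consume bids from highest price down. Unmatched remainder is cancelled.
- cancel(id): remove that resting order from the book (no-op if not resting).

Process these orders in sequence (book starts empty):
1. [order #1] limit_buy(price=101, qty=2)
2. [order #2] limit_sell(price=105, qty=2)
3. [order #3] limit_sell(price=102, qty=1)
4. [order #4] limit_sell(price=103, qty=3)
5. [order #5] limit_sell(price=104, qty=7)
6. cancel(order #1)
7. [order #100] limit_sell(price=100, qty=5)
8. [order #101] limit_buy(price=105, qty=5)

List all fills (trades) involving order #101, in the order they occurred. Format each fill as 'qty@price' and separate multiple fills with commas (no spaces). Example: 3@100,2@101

After op 1 [order #1] limit_buy(price=101, qty=2): fills=none; bids=[#1:2@101] asks=[-]
After op 2 [order #2] limit_sell(price=105, qty=2): fills=none; bids=[#1:2@101] asks=[#2:2@105]
After op 3 [order #3] limit_sell(price=102, qty=1): fills=none; bids=[#1:2@101] asks=[#3:1@102 #2:2@105]
After op 4 [order #4] limit_sell(price=103, qty=3): fills=none; bids=[#1:2@101] asks=[#3:1@102 #4:3@103 #2:2@105]
After op 5 [order #5] limit_sell(price=104, qty=7): fills=none; bids=[#1:2@101] asks=[#3:1@102 #4:3@103 #5:7@104 #2:2@105]
After op 6 cancel(order #1): fills=none; bids=[-] asks=[#3:1@102 #4:3@103 #5:7@104 #2:2@105]
After op 7 [order #100] limit_sell(price=100, qty=5): fills=none; bids=[-] asks=[#100:5@100 #3:1@102 #4:3@103 #5:7@104 #2:2@105]
After op 8 [order #101] limit_buy(price=105, qty=5): fills=#101x#100:5@100; bids=[-] asks=[#3:1@102 #4:3@103 #5:7@104 #2:2@105]

Answer: 5@100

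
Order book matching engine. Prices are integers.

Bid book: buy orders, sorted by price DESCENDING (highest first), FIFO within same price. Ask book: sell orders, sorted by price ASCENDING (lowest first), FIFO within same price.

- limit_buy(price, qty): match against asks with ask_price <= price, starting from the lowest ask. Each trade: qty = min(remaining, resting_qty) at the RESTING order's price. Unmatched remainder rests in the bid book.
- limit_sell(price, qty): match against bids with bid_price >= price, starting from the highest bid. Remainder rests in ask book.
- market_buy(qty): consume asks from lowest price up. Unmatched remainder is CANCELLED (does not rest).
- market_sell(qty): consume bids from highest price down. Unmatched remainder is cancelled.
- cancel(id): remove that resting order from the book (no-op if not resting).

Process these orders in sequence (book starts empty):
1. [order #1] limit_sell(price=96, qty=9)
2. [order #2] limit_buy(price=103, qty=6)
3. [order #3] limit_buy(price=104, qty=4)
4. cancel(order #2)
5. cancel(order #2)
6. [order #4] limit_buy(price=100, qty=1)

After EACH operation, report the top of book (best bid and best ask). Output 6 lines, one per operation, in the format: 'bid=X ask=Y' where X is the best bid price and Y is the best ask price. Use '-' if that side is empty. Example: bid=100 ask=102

After op 1 [order #1] limit_sell(price=96, qty=9): fills=none; bids=[-] asks=[#1:9@96]
After op 2 [order #2] limit_buy(price=103, qty=6): fills=#2x#1:6@96; bids=[-] asks=[#1:3@96]
After op 3 [order #3] limit_buy(price=104, qty=4): fills=#3x#1:3@96; bids=[#3:1@104] asks=[-]
After op 4 cancel(order #2): fills=none; bids=[#3:1@104] asks=[-]
After op 5 cancel(order #2): fills=none; bids=[#3:1@104] asks=[-]
After op 6 [order #4] limit_buy(price=100, qty=1): fills=none; bids=[#3:1@104 #4:1@100] asks=[-]

Answer: bid=- ask=96
bid=- ask=96
bid=104 ask=-
bid=104 ask=-
bid=104 ask=-
bid=104 ask=-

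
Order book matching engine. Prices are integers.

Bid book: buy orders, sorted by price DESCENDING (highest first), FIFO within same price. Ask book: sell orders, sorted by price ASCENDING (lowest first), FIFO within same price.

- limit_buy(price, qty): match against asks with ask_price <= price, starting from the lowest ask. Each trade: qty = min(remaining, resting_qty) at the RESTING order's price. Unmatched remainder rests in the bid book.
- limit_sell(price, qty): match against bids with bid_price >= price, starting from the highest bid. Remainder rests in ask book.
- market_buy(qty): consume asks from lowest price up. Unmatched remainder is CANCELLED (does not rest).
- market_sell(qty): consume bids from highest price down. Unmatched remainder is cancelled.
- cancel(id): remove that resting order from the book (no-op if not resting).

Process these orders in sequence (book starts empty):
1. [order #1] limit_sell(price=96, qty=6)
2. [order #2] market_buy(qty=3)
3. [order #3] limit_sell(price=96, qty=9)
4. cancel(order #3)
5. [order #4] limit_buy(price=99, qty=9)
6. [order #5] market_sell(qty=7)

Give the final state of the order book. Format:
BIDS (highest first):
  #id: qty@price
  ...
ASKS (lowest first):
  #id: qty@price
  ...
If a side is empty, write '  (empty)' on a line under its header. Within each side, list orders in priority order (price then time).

After op 1 [order #1] limit_sell(price=96, qty=6): fills=none; bids=[-] asks=[#1:6@96]
After op 2 [order #2] market_buy(qty=3): fills=#2x#1:3@96; bids=[-] asks=[#1:3@96]
After op 3 [order #3] limit_sell(price=96, qty=9): fills=none; bids=[-] asks=[#1:3@96 #3:9@96]
After op 4 cancel(order #3): fills=none; bids=[-] asks=[#1:3@96]
After op 5 [order #4] limit_buy(price=99, qty=9): fills=#4x#1:3@96; bids=[#4:6@99] asks=[-]
After op 6 [order #5] market_sell(qty=7): fills=#4x#5:6@99; bids=[-] asks=[-]

Answer: BIDS (highest first):
  (empty)
ASKS (lowest first):
  (empty)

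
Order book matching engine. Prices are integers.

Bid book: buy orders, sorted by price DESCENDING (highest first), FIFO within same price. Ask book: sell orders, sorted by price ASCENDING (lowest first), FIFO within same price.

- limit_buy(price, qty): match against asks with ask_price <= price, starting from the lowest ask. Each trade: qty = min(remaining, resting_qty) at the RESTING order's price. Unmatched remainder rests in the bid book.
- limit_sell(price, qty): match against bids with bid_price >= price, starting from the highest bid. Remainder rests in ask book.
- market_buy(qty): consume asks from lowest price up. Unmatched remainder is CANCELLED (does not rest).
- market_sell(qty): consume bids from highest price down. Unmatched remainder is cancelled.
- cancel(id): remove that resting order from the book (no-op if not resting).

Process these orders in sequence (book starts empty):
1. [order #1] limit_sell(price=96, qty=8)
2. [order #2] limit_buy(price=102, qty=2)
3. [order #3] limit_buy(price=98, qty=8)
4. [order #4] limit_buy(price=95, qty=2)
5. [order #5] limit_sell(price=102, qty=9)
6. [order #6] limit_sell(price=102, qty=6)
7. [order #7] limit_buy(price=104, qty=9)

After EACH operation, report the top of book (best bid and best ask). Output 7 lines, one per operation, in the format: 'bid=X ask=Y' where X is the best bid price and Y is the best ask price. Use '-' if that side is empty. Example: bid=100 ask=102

Answer: bid=- ask=96
bid=- ask=96
bid=98 ask=-
bid=98 ask=-
bid=98 ask=102
bid=98 ask=102
bid=98 ask=102

Derivation:
After op 1 [order #1] limit_sell(price=96, qty=8): fills=none; bids=[-] asks=[#1:8@96]
After op 2 [order #2] limit_buy(price=102, qty=2): fills=#2x#1:2@96; bids=[-] asks=[#1:6@96]
After op 3 [order #3] limit_buy(price=98, qty=8): fills=#3x#1:6@96; bids=[#3:2@98] asks=[-]
After op 4 [order #4] limit_buy(price=95, qty=2): fills=none; bids=[#3:2@98 #4:2@95] asks=[-]
After op 5 [order #5] limit_sell(price=102, qty=9): fills=none; bids=[#3:2@98 #4:2@95] asks=[#5:9@102]
After op 6 [order #6] limit_sell(price=102, qty=6): fills=none; bids=[#3:2@98 #4:2@95] asks=[#5:9@102 #6:6@102]
After op 7 [order #7] limit_buy(price=104, qty=9): fills=#7x#5:9@102; bids=[#3:2@98 #4:2@95] asks=[#6:6@102]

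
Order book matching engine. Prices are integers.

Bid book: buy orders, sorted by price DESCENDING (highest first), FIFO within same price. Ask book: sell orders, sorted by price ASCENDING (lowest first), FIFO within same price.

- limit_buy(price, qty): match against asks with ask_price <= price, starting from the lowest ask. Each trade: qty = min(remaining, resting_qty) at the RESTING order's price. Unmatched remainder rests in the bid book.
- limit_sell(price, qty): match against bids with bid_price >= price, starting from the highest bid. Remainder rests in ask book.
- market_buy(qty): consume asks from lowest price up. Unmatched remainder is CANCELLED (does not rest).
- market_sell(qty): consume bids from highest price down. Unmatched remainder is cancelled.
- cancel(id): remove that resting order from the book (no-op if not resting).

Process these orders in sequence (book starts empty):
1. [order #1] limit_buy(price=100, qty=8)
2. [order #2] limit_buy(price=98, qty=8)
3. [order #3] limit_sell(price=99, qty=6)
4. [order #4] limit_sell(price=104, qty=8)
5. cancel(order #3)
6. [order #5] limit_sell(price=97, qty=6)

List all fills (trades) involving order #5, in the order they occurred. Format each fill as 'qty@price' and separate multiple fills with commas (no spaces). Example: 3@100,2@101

Answer: 2@100,4@98

Derivation:
After op 1 [order #1] limit_buy(price=100, qty=8): fills=none; bids=[#1:8@100] asks=[-]
After op 2 [order #2] limit_buy(price=98, qty=8): fills=none; bids=[#1:8@100 #2:8@98] asks=[-]
After op 3 [order #3] limit_sell(price=99, qty=6): fills=#1x#3:6@100; bids=[#1:2@100 #2:8@98] asks=[-]
After op 4 [order #4] limit_sell(price=104, qty=8): fills=none; bids=[#1:2@100 #2:8@98] asks=[#4:8@104]
After op 5 cancel(order #3): fills=none; bids=[#1:2@100 #2:8@98] asks=[#4:8@104]
After op 6 [order #5] limit_sell(price=97, qty=6): fills=#1x#5:2@100 #2x#5:4@98; bids=[#2:4@98] asks=[#4:8@104]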